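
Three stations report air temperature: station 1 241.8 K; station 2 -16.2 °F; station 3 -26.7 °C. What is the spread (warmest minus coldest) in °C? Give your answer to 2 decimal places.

station 1: 241.8 K = -31.350 °C.
station 2: -16.2 °F = -26.778 °C.
Spread: (-26.700) − (-31.350) = 4.650 °C.

4.65 °C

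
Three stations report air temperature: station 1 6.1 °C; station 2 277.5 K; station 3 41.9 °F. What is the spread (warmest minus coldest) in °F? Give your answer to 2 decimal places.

3.15 °F

station 2: 277.5 K = 4.350 °C.
station 3: 41.9 °F = 5.500 °C.
Spread: 6.100 − 4.350 = 1.750 °C = 3.15 °F.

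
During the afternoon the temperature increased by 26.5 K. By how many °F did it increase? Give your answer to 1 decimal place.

A change of 1 °C equals a change of 1.8 °F: Δ°F = 26.5 × 1.8 = 47.7 °F.

47.7 °F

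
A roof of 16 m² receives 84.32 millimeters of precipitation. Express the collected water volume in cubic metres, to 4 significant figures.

1.349 cubic metres

1 mm over 1 m² is 1 L, so volume = 84.32 × 16 = 1349.12 L = 1.349 m³.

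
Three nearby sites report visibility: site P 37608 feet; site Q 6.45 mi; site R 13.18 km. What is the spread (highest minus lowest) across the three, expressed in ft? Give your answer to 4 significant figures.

9185 ft

site Q: 6.45 SM = 34056.00 ft.
site R: 13.18 km = 43241.47 ft.
Spread: 43241.47 − 34056.00 = 9185 ft.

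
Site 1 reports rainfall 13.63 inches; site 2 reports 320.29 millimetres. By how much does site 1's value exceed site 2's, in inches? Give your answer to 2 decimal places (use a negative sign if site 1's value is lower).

1.02 in

site 2: 320.29 mm = 12.6098 in.
Difference: 13.6300 − 12.6098 = 1.02 in.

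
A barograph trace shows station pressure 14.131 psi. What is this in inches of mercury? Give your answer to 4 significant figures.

1 psi = 2.03602 inHg, so 14.131 × 2.03602 = 28.77 inHg.

28.77 inHg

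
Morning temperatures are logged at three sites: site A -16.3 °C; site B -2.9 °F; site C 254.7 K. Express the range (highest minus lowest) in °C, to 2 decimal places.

site B: -2.9 °F = -19.389 °C.
site C: 254.7 K = -18.450 °C.
Spread: (-16.300) − (-19.389) = 3.089 °C.

3.09 °C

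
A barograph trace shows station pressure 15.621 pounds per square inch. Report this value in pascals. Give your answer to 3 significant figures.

108000 Pa

1 psi = 6894.76 Pa, so 15.621 × 6894.76 = 108000 Pa.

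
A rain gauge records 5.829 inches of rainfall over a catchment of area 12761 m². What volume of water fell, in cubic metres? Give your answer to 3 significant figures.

Depth: 5.829 in × 25.4 = 148.0566 mm.
1 mm over 1 m² is 1 L, so volume = 148.0566 × 12761 = 1889350.3 L = 1890 m³.

1890 cubic metres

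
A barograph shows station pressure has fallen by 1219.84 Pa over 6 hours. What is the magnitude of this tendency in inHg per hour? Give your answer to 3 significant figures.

1219.84 Pa / 6 h × 0.0002953 inHg/Pa = 0.0600 inHg/h.

0.0600 inHg per hour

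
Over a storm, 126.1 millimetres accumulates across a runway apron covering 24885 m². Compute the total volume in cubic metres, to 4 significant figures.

3138 cubic metres

1 mm over 1 m² is 1 L, so volume = 126.1 × 24885 = 3137998.5 L = 3138 m³.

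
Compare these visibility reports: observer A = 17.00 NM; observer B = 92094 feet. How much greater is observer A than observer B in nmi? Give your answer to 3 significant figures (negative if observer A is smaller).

observer B: 92094 ft = 15.1567 nmi.
Difference: 17.0000 − 15.1567 = 1.84 nmi.

1.84 nmi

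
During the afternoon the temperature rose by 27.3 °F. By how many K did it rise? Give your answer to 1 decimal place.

A change of 1 °C equals a change of 1.8 °F: ΔK = 27.3 × 0.5556 = 15.2 K.

15.2 K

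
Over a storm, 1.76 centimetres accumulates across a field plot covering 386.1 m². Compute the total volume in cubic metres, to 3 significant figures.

6.80 cubic metres

Depth: 1.76 cm × 10 = 17.6 mm.
1 mm over 1 m² is 1 L, so volume = 17.6 × 386.1 = 6795.36 L = 6.80 m³.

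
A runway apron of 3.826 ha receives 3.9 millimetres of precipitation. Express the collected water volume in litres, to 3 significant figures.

Area: 3.826 ha = 38260 m².
1 mm over 1 m² is 1 L, so volume = 3.9 × 38260 = 149214 L ≈ 149000 L.

149000 litres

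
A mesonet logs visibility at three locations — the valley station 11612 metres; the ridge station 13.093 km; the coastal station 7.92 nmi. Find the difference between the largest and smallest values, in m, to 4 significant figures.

3056 m

the ridge station: 13.093 km = 13093.00 m.
the coastal station: 7.92 nmi = 14667.84 m.
Spread: 14667.84 − 11612.00 = 3056 m.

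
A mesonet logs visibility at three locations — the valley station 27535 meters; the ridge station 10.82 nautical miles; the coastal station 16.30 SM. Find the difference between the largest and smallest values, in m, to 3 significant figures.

the ridge station: 10.82 nmi = 20038.64 m.
the coastal station: 16.30 SM = 26232.31 m.
Spread: 27535.00 − 20038.64 = 7500 m.

7500 m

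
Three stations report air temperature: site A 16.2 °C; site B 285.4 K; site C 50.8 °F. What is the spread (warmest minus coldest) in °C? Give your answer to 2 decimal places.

site B: 285.4 K = 12.250 °C.
site C: 50.8 °F = 10.444 °C.
Spread: 16.200 − 10.444 = 5.756 °C.

5.76 °C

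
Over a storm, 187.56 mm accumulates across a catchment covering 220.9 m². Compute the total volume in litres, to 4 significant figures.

1 mm over 1 m² is 1 L, so volume = 187.56 × 220.9 = 41432.004 L ≈ 41430 L.

41430 litres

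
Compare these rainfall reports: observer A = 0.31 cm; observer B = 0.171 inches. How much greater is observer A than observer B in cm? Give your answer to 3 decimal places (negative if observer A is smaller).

-0.124 cm

observer B: 0.171 in = 0.43434 cm.
Difference: 0.31000 − 0.43434 = -0.124 cm.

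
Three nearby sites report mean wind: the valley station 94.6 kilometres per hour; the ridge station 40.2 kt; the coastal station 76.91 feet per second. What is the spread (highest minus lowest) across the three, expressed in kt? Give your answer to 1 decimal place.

the valley station: 94.6 km/h = 51.080 kt.
the coastal station: 76.91 ft/s = 45.568 kt.
Spread: 51.080 − 40.200 = 10.9 kt.

10.9 kt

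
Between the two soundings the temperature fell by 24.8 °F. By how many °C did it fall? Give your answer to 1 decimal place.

A change of 1 °C equals a change of 1.8 °F: Δ°C = 24.8 × 0.5556 = 13.8 °C.

13.8 °C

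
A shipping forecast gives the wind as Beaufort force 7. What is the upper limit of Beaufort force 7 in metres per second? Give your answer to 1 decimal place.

Beaufort 7 (near gale) spans 13.9–17.1 m/s.

17.1 m/s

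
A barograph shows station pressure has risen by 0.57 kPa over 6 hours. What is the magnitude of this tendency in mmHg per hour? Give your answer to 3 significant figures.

0.713 mmHg per hour

0.57 kPa / 6 h × 7.50062 mmHg/kPa = 0.713 mmHg/h.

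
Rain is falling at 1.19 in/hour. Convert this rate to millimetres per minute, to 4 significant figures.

1.19 in/hour × 25.4 mm/in × 0.0166667 hour/minute = 0.5038 mm/minute.

0.5038 mm/minute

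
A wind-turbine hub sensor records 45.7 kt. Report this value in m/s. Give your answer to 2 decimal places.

23.51 m/s

1 kt = 0.514444 m/s, so 45.7 × 0.514444 = 23.51 m/s.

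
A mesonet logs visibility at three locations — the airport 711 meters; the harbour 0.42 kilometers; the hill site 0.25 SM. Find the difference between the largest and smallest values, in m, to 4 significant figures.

308.7 m

the harbour: 0.42 km = 420.000 m.
the hill site: 0.25 SM = 402.336 m.
Spread: 711.000 − 402.336 = 308.7 m.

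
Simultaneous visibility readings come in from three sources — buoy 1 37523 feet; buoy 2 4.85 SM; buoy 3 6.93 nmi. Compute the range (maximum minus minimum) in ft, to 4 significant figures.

buoy 2: 4.85 SM = 25608.00 ft.
buoy 3: 6.93 nmi = 42107.48 ft.
Spread: 42107.48 − 25608.00 = 16500 ft.

16500 ft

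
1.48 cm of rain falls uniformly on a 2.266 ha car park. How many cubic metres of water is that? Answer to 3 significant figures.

335 cubic metres

Depth: 1.48 cm × 10 = 14.8 mm.
Area: 2.266 ha = 22660 m².
1 mm over 1 m² is 1 L, so volume = 14.8 × 22660 = 335368 L = 335 m³.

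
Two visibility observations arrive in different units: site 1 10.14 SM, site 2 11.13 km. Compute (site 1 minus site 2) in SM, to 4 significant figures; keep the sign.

site 2: 11.13 km = 6.91586 SM.
Difference: 10.14000 − 6.91586 = 3.224 SM.

3.224 SM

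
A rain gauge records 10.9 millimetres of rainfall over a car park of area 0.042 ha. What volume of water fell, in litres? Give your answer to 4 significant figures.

Area: 0.042 ha = 420 m².
1 mm over 1 m² is 1 L, so volume = 10.9 × 420 = 4578 L.

4578 litres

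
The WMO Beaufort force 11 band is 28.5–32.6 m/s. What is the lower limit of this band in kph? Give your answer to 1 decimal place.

102.6 km/h

28.5–32.6 m/s × 3.6 = 102.6–117.4 km/h.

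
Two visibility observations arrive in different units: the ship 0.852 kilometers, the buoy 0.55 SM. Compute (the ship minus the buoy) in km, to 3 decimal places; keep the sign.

the buoy: 0.55 SM = 0.88514 km.
Difference: 0.85200 − 0.88514 = -0.033 km.

-0.033 km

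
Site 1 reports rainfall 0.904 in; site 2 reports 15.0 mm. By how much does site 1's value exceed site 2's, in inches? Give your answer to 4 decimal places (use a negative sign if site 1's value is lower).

0.3134 in

site 2: 15.0 mm = 0.590551 in.
Difference: 0.904000 − 0.590551 = 0.3134 in.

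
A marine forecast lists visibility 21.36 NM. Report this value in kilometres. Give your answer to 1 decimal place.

1 nmi = 1.852 km, so 21.36 × 1.852 = 39.6 km.

39.6 km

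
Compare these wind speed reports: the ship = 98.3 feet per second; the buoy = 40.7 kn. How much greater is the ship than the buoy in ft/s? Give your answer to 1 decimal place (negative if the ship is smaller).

29.6 ft/s

the buoy: 40.7 kt = 68.694 ft/s.
Difference: 98.300 − 68.694 = 29.6 ft/s.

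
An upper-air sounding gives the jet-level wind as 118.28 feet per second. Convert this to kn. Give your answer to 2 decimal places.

1 ft/s = 0.592484 kt, so 118.28 × 0.592484 = 70.08 kt.

70.08 kt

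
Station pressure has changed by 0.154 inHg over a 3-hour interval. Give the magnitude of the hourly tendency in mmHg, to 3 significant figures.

1.30 mmHg per hour

0.154 inHg / 3 h × 25.4 mmHg/inHg = 1.30 mmHg/h.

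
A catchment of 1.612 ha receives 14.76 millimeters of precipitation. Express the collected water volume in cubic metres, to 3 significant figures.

238 cubic metres

Area: 1.612 ha = 16120 m².
1 mm over 1 m² is 1 L, so volume = 14.76 × 16120 = 237931.2 L = 238 m³.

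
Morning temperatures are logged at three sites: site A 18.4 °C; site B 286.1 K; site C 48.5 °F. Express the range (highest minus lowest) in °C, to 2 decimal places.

9.23 °C

site B: 286.1 K = 12.950 °C.
site C: 48.5 °F = 9.167 °C.
Spread: 18.400 − 9.167 = 9.233 °C.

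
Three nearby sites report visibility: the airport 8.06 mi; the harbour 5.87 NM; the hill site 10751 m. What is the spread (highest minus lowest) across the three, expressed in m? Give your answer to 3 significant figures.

2220 m

the airport: 8.06 SM = 12971.31 m.
the harbour: 5.87 nmi = 10871.24 m.
Spread: 12971.31 − 10751.00 = 2220 m.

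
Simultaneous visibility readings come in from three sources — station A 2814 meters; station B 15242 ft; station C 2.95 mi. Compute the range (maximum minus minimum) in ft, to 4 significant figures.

station A: 2814 m = 9232.28 ft.
station C: 2.95 SM = 15576.00 ft.
Spread: 15576.00 − 9232.28 = 6344 ft.

6344 ft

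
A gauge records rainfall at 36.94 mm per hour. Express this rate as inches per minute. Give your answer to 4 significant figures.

36.94 mm/hour × 0.0393701 in/mm × 0.0166667 hour/minute = 0.02424 in/minute.

0.02424 in/minute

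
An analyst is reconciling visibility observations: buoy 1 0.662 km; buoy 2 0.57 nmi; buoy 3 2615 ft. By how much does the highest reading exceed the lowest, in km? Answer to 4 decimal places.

buoy 2: 0.57 nmi = 1.055640 km.
buoy 3: 2615 ft = 0.797052 km.
Spread: 1.055640 − 0.662000 = 0.3936 km.

0.3936 km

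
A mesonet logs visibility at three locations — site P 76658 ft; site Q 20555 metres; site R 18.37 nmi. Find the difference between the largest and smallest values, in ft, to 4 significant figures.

44180 ft

site Q: 20555 m = 67437.66 ft.
site R: 18.37 nmi = 111618.24 ft.
Spread: 111618.24 − 67437.66 = 44180 ft.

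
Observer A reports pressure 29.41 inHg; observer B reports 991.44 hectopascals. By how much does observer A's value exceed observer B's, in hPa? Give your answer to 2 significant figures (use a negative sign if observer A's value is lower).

observer A: 29.41 inHg = 995.937 hPa.
Difference: 995.937 − 991.440 = 4.5 hPa.

4.5 hPa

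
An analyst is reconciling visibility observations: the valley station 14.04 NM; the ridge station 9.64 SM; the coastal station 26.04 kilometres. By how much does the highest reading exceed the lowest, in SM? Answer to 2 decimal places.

the valley station: 14.04 nmi = 16.1569 SM.
the coastal station: 26.04 km = 16.1805 SM.
Spread: 16.1805 − 9.6400 = 6.54 SM.

6.54 SM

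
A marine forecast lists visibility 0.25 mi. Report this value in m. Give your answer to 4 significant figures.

402.3 m

1 SM = 1609.34 m, so 0.25 × 1609.34 = 402.3 m.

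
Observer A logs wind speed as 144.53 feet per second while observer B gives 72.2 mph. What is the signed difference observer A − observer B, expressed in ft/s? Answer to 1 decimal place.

38.6 ft/s

observer B: 72.2 mph = 105.893 ft/s.
Difference: 144.530 − 105.893 = 38.6 ft/s.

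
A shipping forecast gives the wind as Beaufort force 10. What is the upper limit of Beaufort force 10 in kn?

55 kt

Beaufort 10 (storm) spans 48–55 knots.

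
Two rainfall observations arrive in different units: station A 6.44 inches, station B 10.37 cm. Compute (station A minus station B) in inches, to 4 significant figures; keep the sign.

2.357 in

station B: 10.37 cm = 4.08268 in.
Difference: 6.44000 − 4.08268 = 2.357 in.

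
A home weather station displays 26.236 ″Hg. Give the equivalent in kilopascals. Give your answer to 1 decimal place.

88.8 kPa

1 inHg = 3.38639 kPa, so 26.236 × 3.38639 = 88.8 kPa.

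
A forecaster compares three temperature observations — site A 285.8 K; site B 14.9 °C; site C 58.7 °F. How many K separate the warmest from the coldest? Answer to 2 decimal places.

2.25 K

site A: 285.8 K = 12.650 °C.
site C: 58.7 °F = 14.833 °C.
Spread: 14.900 − 12.650 = 2.250 °C.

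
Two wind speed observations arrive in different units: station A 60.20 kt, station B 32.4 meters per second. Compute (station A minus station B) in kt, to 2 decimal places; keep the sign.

station B: 32.4 m/s = 62.9806 kt.
Difference: 60.2000 − 62.9806 = -2.78 kt.

-2.78 kt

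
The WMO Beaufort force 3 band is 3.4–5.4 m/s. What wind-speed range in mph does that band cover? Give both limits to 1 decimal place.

3.4–5.4 m/s × 2.237 = 7.6–12.1 mph.

7.6 to 12.1 mph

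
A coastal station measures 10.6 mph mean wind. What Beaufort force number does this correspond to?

Beaufort force 3

10.6 mph = 4.7 m/s, which is Beaufort 3 (gentle breeze, 3.4–5.4 m/s).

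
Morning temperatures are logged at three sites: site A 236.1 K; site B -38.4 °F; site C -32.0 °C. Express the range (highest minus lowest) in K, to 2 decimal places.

site A: 236.1 K = -37.050 °C.
site B: -38.4 °F = -39.111 °C.
Spread: (-32.000) − (-39.111) = 7.111 °C.

7.11 K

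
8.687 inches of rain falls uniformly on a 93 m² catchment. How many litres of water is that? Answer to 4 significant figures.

Depth: 8.687 in × 25.4 = 220.6498 mm.
1 mm over 1 m² is 1 L, so volume = 220.6498 × 93 = 20520.431 L ≈ 20520 L.

20520 litres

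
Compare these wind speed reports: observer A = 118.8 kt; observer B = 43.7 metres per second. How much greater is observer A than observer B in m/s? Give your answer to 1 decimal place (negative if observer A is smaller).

observer A: 118.8 kt = 61.116 m/s.
Difference: 61.116 − 43.700 = 17.4 m/s.

17.4 m/s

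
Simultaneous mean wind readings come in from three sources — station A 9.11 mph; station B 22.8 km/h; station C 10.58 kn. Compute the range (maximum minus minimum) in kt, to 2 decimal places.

4.39 kt

station A: 9.11 mph = 7.9164 kt.
station B: 22.8 km/h = 12.3110 kt.
Spread: 12.3110 − 7.9164 = 4.39 kt.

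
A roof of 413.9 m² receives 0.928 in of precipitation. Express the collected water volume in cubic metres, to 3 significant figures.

Depth: 0.928 in × 25.4 = 23.5712 mm.
1 mm over 1 m² is 1 L, so volume = 23.5712 × 413.9 = 9756.1197 L = 9.76 m³.

9.76 cubic metres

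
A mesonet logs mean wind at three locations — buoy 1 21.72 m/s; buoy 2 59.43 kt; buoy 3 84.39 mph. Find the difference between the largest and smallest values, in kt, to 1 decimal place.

31.1 kt

buoy 1: 21.72 m/s = 42.220 kt.
buoy 3: 84.39 mph = 73.333 kt.
Spread: 73.333 − 42.220 = 31.1 kt.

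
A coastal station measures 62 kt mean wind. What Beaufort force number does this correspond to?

62 kt lies in the Beaufort 11 band (violent storm, 56–63 kt).

Beaufort force 11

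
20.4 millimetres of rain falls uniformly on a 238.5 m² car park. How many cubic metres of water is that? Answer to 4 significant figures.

1 mm over 1 m² is 1 L, so volume = 20.4 × 238.5 = 4865.4 L = 4.865 m³.

4.865 cubic metres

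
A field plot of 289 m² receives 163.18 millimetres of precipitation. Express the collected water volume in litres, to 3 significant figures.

1 mm over 1 m² is 1 L, so volume = 163.18 × 289 = 47159.02 L ≈ 47200 L.

47200 litres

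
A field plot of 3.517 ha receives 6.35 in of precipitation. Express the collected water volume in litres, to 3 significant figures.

Depth: 6.35 in × 25.4 = 161.29 mm.
Area: 3.517 ha = 35170 m².
1 mm over 1 m² is 1 L, so volume = 161.29 × 35170 = 5672569.3 L ≈ 5670000 L.

5670000 litres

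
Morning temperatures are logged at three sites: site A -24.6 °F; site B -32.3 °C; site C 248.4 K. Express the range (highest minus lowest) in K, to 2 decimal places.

site A: -24.6 °F = -31.444 °C.
site C: 248.4 K = -24.750 °C.
Spread: (-24.750) − (-32.300) = 7.550 °C.

7.55 K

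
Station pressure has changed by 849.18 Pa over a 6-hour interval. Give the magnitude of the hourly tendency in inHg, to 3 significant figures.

0.0418 inHg per hour

849.18 Pa / 6 h × 0.0002953 inHg/Pa = 0.0418 inHg/h.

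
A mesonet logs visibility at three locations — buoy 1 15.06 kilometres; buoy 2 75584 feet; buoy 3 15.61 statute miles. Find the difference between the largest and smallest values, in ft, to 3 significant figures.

buoy 1: 15.06 km = 49409.45 ft.
buoy 3: 15.61 SM = 82420.80 ft.
Spread: 82420.80 − 49409.45 = 33000 ft.

33000 ft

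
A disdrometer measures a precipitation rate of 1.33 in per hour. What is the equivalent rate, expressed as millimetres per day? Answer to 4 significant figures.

1.33 in/hour × 25.4 mm/in × 24 hour/day = 810.8 mm/day.

810.8 mm/day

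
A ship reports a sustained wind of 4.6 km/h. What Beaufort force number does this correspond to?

Beaufort force 1

4.6 km/h = 1.3 m/s, which is Beaufort 1 (light air, 0.3–1.5 m/s).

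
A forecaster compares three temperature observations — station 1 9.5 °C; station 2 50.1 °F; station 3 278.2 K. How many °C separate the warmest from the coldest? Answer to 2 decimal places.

5.01 °C

station 2: 50.1 °F = 10.056 °C.
station 3: 278.2 K = 5.050 °C.
Spread: 10.056 − 5.050 = 5.006 °C.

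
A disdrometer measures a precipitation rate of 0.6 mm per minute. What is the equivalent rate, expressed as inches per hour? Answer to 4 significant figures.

1.417 in/hour

0.6 mm/minute × 0.0393701 in/mm × 60 minute/hour = 1.417 in/hour.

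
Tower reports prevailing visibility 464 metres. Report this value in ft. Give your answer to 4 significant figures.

1 m = 3.28084 ft, so 464 × 3.28084 = 1522 ft.

1522 ft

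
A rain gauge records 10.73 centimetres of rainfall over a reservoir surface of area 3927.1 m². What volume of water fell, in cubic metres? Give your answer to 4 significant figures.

421.4 cubic metres

Depth: 10.73 cm × 10 = 107.3 mm.
1 mm over 1 m² is 1 L, so volume = 107.3 × 3927.1 = 421377.83 L = 421.4 m³.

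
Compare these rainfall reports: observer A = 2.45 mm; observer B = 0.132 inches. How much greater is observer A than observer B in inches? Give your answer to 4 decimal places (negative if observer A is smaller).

observer A: 2.45 mm = 0.096457 in.
Difference: 0.096457 − 0.132000 = -0.0355 in.

-0.0355 in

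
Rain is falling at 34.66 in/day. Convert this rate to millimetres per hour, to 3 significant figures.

36.7 mm/hour

34.66 in/day × 25.4 mm/in × 0.0416667 day/hour = 36.7 mm/hour.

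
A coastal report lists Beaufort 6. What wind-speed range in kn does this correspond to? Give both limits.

22 to 27 kt

Beaufort 6 (strong breeze) spans 22–27 knots.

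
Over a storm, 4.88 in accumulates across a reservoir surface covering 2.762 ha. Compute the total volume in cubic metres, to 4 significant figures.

3424 cubic metres

Depth: 4.88 in × 25.4 = 123.952 mm.
Area: 2.762 ha = 27620 m².
1 mm over 1 m² is 1 L, so volume = 123.952 × 27620 = 3423554.2 L = 3424 m³.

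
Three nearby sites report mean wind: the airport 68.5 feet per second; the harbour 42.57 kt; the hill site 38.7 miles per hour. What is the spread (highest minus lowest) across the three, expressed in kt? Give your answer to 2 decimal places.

the airport: 68.5 ft/s = 40.5851 kt.
the hill site: 38.7 mph = 33.6294 kt.
Spread: 42.5700 − 33.6294 = 8.94 kt.

8.94 kt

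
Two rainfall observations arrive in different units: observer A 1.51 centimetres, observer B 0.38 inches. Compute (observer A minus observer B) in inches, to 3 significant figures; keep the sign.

0.214 in

observer A: 1.51 cm = 0.59449 in.
Difference: 0.59449 − 0.38000 = 0.214 in.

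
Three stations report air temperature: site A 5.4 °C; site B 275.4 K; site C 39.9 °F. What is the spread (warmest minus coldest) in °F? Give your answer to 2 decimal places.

site B: 275.4 K = 2.250 °C.
site C: 39.9 °F = 4.389 °C.
Spread: 5.400 − 2.250 = 3.150 °C = 5.67 °F.

5.67 °F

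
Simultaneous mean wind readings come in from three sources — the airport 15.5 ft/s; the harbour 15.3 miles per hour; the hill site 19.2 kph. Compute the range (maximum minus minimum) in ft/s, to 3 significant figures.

6.94 ft/s

the harbour: 15.3 mph = 22.4400 ft/s.
the hill site: 19.2 km/h = 17.4978 ft/s.
Spread: 22.4400 − 15.5000 = 6.94 ft/s.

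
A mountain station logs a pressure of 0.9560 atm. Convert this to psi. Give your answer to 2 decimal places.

1 atm = 14.6959 psi, so 0.9560 × 14.6959 = 14.05 psi.

14.05 psi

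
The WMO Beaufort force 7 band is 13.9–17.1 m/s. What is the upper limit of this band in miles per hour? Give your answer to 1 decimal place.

13.9–17.1 m/s × 2.237 = 31.1–38.3 mph.

38.3 mph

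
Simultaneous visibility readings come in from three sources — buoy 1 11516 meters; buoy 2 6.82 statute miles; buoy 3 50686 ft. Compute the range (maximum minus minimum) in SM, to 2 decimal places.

2.78 SM

buoy 1: 11516 m = 7.1557 SM.
buoy 3: 50686 ft = 9.5996 SM.
Spread: 9.5996 − 6.8200 = 2.78 SM.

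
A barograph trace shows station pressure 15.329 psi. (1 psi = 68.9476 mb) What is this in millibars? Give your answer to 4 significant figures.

1 psi = 68.9476 mb, so 15.329 × 68.9476 = 1057 mb.

1057 mb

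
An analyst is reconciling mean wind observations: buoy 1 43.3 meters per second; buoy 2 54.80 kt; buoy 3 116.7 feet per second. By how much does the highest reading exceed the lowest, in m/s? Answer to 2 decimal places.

15.11 m/s

buoy 2: 54.80 kt = 28.1916 m/s.
buoy 3: 116.7 ft/s = 35.5702 m/s.
Spread: 43.3000 − 28.1916 = 15.11 m/s.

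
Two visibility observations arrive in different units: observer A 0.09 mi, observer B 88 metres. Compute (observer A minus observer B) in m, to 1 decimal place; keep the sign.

56.8 m

observer A: 0.09 SM = 144.841 m.
Difference: 144.841 − 88.000 = 56.8 m.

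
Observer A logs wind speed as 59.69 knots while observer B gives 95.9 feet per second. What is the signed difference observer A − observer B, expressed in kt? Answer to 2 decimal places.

observer B: 95.9 ft/s = 56.8192 kt.
Difference: 59.6900 − 56.8192 = 2.87 kt.

2.87 kt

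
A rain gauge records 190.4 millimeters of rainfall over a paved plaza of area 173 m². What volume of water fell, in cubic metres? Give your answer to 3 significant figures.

32.9 cubic metres

1 mm over 1 m² is 1 L, so volume = 190.4 × 173 = 32939.2 L = 32.9 m³.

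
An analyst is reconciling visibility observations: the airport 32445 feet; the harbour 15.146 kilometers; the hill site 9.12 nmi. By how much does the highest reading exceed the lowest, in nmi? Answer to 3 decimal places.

3.780 nmi

the airport: 32445 ft = 5.33976 nmi.
the harbour: 15.146 km = 8.17819 nmi.
Spread: 9.12000 − 5.33976 = 3.780 nmi.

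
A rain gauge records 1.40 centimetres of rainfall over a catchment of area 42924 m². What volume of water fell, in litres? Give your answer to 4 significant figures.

600900 litres

Depth: 1.40 cm × 10 = 14 mm.
1 mm over 1 m² is 1 L, so volume = 14 × 42924 = 600936 L ≈ 600900 L.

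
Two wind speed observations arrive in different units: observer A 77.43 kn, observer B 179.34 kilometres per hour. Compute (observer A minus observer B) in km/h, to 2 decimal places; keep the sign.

observer A: 77.43 kt = 143.4004 km/h.
Difference: 143.4004 − 179.3400 = -35.94 km/h.

-35.94 km/h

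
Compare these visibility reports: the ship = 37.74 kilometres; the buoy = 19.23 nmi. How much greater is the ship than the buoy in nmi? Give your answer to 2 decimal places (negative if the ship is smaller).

1.15 nmi

the ship: 37.74 km = 20.3780 nmi.
Difference: 20.3780 − 19.2300 = 1.15 nmi.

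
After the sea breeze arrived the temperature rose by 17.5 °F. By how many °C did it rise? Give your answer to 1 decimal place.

9.7 °C

For a temperature change the 32° offset cancels: Δ°C = 17.5 × 0.5556 = 9.7 °C.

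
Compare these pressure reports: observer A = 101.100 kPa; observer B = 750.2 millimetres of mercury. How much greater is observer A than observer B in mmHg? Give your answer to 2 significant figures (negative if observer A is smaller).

observer A: 101.100 kPa = 758.312 mmHg.
Difference: 758.312 − 750.200 = 8.1 mmHg.

8.1 mmHg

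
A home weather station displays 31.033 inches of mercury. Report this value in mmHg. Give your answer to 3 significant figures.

1 inHg = 25.4 mmHg, so 31.033 × 25.4 = 788 mmHg.

788 mmHg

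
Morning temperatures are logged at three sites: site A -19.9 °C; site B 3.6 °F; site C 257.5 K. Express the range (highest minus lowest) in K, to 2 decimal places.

site B: 3.6 °F = -15.778 °C.
site C: 257.5 K = -15.650 °C.
Spread: (-15.650) − (-19.900) = 4.250 °C.

4.25 K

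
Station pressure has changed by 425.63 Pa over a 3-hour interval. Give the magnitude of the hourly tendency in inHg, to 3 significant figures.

0.0419 inHg per hour

425.63 Pa / 3 h × 0.0002953 inHg/Pa = 0.0419 inHg/h.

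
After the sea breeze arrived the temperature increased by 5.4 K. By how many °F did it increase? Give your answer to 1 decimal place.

9.7 °F

A change of 1 °C equals a change of 1.8 °F: Δ°F = 5.4 × 1.8 = 9.7 °F.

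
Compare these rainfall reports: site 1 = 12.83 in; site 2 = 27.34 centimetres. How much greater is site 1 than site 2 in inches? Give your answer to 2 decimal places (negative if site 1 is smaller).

site 2: 27.34 cm = 10.7638 in.
Difference: 12.8300 − 10.7638 = 2.07 in.

2.07 in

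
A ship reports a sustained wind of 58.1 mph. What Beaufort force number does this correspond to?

58.1 mph = 26.0 m/s, which is Beaufort 10 (storm, 24.5–28.4 m/s).

Beaufort force 10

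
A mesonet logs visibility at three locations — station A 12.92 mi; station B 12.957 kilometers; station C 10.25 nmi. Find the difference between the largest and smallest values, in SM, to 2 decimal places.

4.87 SM

station B: 12.957 km = 8.0511 SM.
station C: 10.25 nmi = 11.7955 SM.
Spread: 12.9200 − 8.0511 = 4.87 SM.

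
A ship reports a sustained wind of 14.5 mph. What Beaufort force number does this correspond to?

Beaufort force 4

14.5 mph = 6.5 m/s, which is Beaufort 4 (moderate breeze, 5.5–7.9 m/s).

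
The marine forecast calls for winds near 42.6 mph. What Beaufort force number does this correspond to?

Beaufort force 8

42.6 mph = 19.0 m/s, which is Beaufort 8 (gale, 17.2–20.7 m/s).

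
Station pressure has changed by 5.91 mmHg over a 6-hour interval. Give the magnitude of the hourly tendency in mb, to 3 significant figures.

1.31 mb per hour

5.91 mmHg / 6 h × 1.33322 mb/mmHg = 1.31 mb/h.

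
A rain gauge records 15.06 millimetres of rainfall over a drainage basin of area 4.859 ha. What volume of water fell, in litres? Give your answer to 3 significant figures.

Area: 4.859 ha = 48590 m².
1 mm over 1 m² is 1 L, so volume = 15.06 × 48590 = 731765.4 L ≈ 732000 L.

732000 litres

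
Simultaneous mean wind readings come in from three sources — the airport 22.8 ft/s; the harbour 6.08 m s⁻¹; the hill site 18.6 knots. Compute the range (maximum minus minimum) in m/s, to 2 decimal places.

the airport: 22.8 ft/s = 6.9494 m/s.
the hill site: 18.6 kt = 9.5687 m/s.
Spread: 9.5687 − 6.0800 = 3.49 m/s.

3.49 m/s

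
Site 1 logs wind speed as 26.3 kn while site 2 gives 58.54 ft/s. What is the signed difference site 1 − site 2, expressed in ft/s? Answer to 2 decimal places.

site 1: 26.3 kt = 44.3894 ft/s.
Difference: 44.3894 − 58.5400 = -14.15 ft/s.

-14.15 ft/s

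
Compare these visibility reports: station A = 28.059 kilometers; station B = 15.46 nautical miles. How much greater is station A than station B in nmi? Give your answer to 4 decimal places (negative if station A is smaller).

-0.3094 nmi

station A: 28.059 km = 15.150648 nmi.
Difference: 15.150648 − 15.460000 = -0.3094 nmi.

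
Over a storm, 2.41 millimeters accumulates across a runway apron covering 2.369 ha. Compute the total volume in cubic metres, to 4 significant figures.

57.09 cubic metres

Area: 2.369 ha = 23690 m².
1 mm over 1 m² is 1 L, so volume = 2.41 × 23690 = 57092.9 L = 57.09 m³.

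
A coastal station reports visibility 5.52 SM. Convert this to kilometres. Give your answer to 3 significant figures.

8.88 km

1 SM = 1.60934 km, so 5.52 × 1.60934 = 8.88 km.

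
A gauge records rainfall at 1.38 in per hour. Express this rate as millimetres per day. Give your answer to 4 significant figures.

1.38 in/hour × 25.4 mm/in × 24 hour/day = 841.2 mm/day.

841.2 mm/day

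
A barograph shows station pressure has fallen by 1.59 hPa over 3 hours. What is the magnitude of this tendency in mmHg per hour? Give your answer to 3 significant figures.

1.59 hPa / 3 h × 0.750062 mmHg/hPa = 0.398 mmHg/h.

0.398 mmHg per hour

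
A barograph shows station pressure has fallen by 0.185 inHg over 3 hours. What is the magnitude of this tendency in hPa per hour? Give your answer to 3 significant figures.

2.09 hPa per hour

0.185 inHg / 3 h × 33.8639 hPa/inHg = 2.09 hPa/h.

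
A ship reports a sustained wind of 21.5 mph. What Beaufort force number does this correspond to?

21.5 mph = 9.6 m/s, which is Beaufort 5 (fresh breeze, 8.0–10.7 m/s).

Beaufort force 5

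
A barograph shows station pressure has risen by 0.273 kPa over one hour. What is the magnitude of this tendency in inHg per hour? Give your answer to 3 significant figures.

0.0806 inHg per hour

0.273 kPa / 1 h × 0.2953 inHg/kPa = 0.0806 inHg/h.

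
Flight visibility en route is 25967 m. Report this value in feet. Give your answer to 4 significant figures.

85190 ft

1 m = 3.28084 ft, so 25967 × 3.28084 = 85190 ft.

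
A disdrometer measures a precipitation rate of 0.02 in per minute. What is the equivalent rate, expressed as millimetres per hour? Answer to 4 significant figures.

30.48 mm/hour

0.02 in/minute × 25.4 mm/in × 60 minute/hour = 30.48 mm/hour.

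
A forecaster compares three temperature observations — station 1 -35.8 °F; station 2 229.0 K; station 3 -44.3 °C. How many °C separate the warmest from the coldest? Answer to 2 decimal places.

6.63 °C

station 1: -35.8 °F = -37.667 °C.
station 2: 229.0 K = -44.150 °C.
Spread: (-37.667) − (-44.300) = 6.633 °C.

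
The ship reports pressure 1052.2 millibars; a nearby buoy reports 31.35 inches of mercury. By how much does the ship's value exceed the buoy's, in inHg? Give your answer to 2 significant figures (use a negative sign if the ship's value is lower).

the ship: 1052.2 mb = 31.0714 inHg.
Difference: 31.0714 − 31.3500 = -0.28 inHg.

-0.28 inHg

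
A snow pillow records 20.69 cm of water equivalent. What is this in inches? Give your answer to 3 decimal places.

8.146 in

1 cm = 0.393701 in, so 20.69 × 0.393701 = 8.146 in.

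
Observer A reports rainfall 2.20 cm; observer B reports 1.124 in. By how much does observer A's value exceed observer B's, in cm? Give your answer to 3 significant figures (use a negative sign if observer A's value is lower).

observer B: 1.124 in = 2.85496 cm.
Difference: 2.20000 − 2.85496 = -0.655 cm.

-0.655 cm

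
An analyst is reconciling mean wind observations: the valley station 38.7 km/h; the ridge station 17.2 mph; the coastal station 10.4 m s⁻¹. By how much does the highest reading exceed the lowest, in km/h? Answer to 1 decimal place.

the ridge station: 17.2 mph = 27.681 km/h.
the coastal station: 10.4 m/s = 37.440 km/h.
Spread: 38.700 − 27.681 = 11.0 km/h.

11.0 km/h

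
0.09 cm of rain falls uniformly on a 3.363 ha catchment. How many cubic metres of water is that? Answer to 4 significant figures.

Depth: 0.09 cm × 10 = 0.9 mm.
Area: 3.363 ha = 33630 m².
1 mm over 1 m² is 1 L, so volume = 0.9 × 33630 = 30267 L = 30.27 m³.

30.27 cubic metres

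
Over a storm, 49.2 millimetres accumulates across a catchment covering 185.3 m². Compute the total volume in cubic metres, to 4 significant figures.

1 mm over 1 m² is 1 L, so volume = 49.2 × 185.3 = 9116.76 L = 9.117 m³.

9.117 cubic metres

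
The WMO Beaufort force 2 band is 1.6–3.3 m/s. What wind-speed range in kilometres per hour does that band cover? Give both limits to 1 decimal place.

5.8 to 11.9 km/h

1.6–3.3 m/s × 3.6 = 5.8–11.9 km/h.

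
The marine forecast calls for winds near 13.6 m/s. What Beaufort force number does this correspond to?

13.6 m/s lies in the Beaufort 6 band (strong breeze, 10.8–13.8 m/s).

Beaufort force 6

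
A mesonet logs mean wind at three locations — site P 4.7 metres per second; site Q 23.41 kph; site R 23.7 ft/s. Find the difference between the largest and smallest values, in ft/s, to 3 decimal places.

site P: 4.7 m/s = 15.41995 ft/s.
site Q: 23.41 km/h = 21.33457 ft/s.
Spread: 23.70000 − 15.41995 = 8.280 ft/s.

8.280 ft/s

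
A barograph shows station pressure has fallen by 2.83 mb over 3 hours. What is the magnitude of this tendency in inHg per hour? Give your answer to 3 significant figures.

2.83 mb / 3 h × 0.02953 inHg/mb = 0.0279 inHg/h.

0.0279 inHg per hour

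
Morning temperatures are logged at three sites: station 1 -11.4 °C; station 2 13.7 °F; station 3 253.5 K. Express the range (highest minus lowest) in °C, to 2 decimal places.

station 2: 13.7 °F = -10.167 °C.
station 3: 253.5 K = -19.650 °C.
Spread: (-10.167) − (-19.650) = 9.483 °C.

9.48 °C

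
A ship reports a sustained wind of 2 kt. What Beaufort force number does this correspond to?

Beaufort force 1

2 kt lies in the Beaufort 1 band (light air, 1–3 kt).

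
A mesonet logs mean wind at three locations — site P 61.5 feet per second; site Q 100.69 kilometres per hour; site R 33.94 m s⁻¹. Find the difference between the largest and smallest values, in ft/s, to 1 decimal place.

site Q: 100.69 km/h = 91.763 ft/s.
site R: 33.94 m/s = 111.352 ft/s.
Spread: 111.352 − 61.500 = 49.9 ft/s.

49.9 ft/s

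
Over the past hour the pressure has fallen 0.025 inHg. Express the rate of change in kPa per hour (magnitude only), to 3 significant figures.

0.025 inHg / 1 h × 3.38639 kPa/inHg = 0.0847 kPa/h.

0.0847 kPa per hour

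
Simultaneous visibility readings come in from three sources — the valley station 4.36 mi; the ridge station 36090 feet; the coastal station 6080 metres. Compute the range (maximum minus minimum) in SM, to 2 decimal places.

the ridge station: 36090 ft = 6.8352 SM.
the coastal station: 6080 m = 3.7779 SM.
Spread: 6.8352 − 3.7779 = 3.06 SM.

3.06 SM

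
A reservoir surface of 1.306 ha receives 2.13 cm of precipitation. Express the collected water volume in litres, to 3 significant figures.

Depth: 2.13 cm × 10 = 21.3 mm.
Area: 1.306 ha = 13060 m².
1 mm over 1 m² is 1 L, so volume = 21.3 × 13060 = 278178 L ≈ 278000 L.

278000 litres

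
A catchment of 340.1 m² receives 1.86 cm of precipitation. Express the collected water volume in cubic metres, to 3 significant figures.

6.33 cubic metres

Depth: 1.86 cm × 10 = 18.6 mm.
1 mm over 1 m² is 1 L, so volume = 18.6 × 340.1 = 6325.86 L = 6.33 m³.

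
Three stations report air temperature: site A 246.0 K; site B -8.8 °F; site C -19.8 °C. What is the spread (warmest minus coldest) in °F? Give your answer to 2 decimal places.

13.23 °F

site A: 246.0 K = -27.150 °C.
site B: -8.8 °F = -22.667 °C.
Spread: (-19.800) − (-27.150) = 7.350 °C = 13.23 °F.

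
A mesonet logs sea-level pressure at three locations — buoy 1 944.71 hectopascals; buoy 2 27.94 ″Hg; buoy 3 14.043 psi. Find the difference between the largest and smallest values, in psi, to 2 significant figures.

0.34 psi

buoy 1: 944.71 hPa = 13.7019 psi.
buoy 2: 27.94 inHg = 13.7228 psi.
Spread: 14.0430 − 13.7019 = 0.34 psi.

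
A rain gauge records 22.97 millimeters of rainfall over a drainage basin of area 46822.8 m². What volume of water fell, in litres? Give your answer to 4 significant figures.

1 mm over 1 m² is 1 L, so volume = 22.97 × 46822.8 = 1075519.7 L ≈ 1076000 L.

1076000 litres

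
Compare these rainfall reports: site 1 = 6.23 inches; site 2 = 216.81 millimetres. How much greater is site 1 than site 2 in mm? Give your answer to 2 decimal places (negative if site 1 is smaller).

site 1: 6.23 in = 158.2420 mm.
Difference: 158.2420 − 216.8100 = -58.57 mm.

-58.57 mm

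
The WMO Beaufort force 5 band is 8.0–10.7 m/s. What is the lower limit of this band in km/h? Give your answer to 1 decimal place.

8.0–10.7 m/s × 3.6 = 28.8–38.5 km/h.

28.8 km/h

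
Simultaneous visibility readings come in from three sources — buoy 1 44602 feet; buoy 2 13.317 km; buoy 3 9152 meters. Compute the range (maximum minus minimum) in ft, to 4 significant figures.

buoy 2: 13.317 km = 43690.94 ft.
buoy 3: 9152 m = 30026.25 ft.
Spread: 44602.00 − 30026.25 = 14580 ft.

14580 ft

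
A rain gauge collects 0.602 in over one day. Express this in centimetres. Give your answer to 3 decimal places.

1 in = 2.54 cm, so 0.602 × 2.54 = 1.529 cm.

1.529 cm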